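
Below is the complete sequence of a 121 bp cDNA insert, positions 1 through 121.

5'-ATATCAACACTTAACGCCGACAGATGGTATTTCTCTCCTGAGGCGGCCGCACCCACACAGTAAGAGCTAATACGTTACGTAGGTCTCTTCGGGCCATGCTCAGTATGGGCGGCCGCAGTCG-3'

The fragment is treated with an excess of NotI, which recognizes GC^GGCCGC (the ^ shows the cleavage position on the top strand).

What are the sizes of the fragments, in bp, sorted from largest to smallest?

NotI sites (GCGGCCGC) start at positions 43, 109.
NotI cuts after base 2 of each site, so after positions 44, 110.
Linear molecule, 2 cuts → 3 fragments:
  1–44 → 44 bp
  45–110 → 66 bp
  111–121 → 11 bp
Sorted largest to smallest: 66, 44, 11 bp.

66, 44, 11 bp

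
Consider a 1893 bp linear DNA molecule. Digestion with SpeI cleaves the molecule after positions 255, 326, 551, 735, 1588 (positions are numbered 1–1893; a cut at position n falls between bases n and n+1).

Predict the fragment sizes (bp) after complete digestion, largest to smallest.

Linear molecule, 5 cuts → 6 fragments:
  255 − 0 = 255 bp
  326 − 255 = 71 bp
  551 − 326 = 225 bp
  735 − 551 = 184 bp
  1588 − 735 = 853 bp
  1893 − 1588 = 305 bp
Sorted largest to smallest: 853, 305, 255, 225, 184, 71 bp.

853, 305, 255, 225, 184, 71 bp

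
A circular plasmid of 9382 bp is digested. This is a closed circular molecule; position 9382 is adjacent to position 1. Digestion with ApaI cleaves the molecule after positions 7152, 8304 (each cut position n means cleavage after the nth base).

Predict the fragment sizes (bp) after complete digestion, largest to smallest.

Circular molecule, 2 cuts → 2 fragments:
  8304 − 7152 = 1152 bp
  wrap: 9382 − 8304 + 7152 = 8230 bp
Sorted largest to smallest: 8230, 1152 bp.

8230, 1152 bp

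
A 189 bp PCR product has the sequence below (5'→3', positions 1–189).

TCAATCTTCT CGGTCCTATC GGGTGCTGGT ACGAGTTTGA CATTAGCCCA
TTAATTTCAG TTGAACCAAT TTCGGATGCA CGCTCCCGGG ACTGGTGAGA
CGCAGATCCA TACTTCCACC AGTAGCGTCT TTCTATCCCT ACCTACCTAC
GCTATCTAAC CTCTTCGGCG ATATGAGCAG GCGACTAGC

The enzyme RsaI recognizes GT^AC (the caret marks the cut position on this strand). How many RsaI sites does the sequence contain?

GTAC occurs starting at position 29.
RsaI cuts at 1 site.

1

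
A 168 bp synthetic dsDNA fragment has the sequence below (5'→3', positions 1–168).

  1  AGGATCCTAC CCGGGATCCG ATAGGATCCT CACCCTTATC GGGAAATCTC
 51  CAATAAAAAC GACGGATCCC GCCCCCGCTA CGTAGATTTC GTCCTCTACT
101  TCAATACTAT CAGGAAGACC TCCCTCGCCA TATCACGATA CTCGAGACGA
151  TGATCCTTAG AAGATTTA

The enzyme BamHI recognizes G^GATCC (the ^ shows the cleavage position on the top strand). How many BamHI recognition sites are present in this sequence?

GGATCC occurs starting at positions 2, 14, 24, 64.
BamHI cuts at 4 sites.

4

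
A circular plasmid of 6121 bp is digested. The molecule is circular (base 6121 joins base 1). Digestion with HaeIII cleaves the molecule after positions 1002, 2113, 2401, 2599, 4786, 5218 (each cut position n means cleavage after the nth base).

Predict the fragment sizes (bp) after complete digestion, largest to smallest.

2187, 1905, 1111, 432, 288, 198 bp

Circular molecule, 6 cuts → 6 fragments:
  2113 − 1002 = 1111 bp
  2401 − 2113 = 288 bp
  2599 − 2401 = 198 bp
  4786 − 2599 = 2187 bp
  5218 − 4786 = 432 bp
  wrap: 6121 − 5218 + 1002 = 1905 bp
Sorted largest to smallest: 2187, 1905, 1111, 432, 288, 198 bp.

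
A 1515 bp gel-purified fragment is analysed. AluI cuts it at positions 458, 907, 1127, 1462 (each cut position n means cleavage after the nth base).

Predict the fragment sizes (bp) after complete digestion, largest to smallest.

Linear molecule, 4 cuts → 5 fragments:
  458 − 0 = 458 bp
  907 − 458 = 449 bp
  1127 − 907 = 220 bp
  1462 − 1127 = 335 bp
  1515 − 1462 = 53 bp
Sorted largest to smallest: 458, 449, 335, 220, 53 bp.

458, 449, 335, 220, 53 bp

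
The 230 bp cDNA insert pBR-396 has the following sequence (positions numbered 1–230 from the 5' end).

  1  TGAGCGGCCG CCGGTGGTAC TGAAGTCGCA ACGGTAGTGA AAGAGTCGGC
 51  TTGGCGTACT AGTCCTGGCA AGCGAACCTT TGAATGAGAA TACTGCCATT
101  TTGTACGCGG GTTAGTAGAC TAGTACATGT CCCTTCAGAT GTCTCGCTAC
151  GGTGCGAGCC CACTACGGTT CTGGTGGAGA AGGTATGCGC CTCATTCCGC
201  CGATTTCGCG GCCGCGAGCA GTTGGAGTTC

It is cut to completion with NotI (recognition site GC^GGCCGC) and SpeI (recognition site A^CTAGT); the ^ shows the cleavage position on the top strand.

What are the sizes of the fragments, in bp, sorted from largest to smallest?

90, 61, 53, 21, 5 bp

NotI sites (GCGGCCGC) start at positions 4, 208.
NotI cuts after base 2 of each site, so after positions 5, 209.
SpeI sites (ACTAGT) start at positions 58, 119.
SpeI cuts after the first base of each site, so after positions 58, 119.
Combined cut positions: 5, 58, 119, 209.
Linear molecule, 4 cuts → 5 fragments:
  1–5 → 5 bp
  6–58 → 53 bp
  59–119 → 61 bp
  120–209 → 90 bp
  210–230 → 21 bp
Sorted largest to smallest: 90, 61, 53, 21, 5 bp.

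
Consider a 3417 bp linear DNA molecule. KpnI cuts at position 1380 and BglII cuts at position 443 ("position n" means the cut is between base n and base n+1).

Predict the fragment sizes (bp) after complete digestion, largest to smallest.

Combined cut positions (sorted): 443, 1380.
Linear molecule, 2 cuts → 3 fragments:
  443 − 0 = 443 bp
  1380 − 443 = 937 bp
  3417 − 1380 = 2037 bp
Sorted largest to smallest: 2037, 937, 443 bp.

2037, 937, 443 bp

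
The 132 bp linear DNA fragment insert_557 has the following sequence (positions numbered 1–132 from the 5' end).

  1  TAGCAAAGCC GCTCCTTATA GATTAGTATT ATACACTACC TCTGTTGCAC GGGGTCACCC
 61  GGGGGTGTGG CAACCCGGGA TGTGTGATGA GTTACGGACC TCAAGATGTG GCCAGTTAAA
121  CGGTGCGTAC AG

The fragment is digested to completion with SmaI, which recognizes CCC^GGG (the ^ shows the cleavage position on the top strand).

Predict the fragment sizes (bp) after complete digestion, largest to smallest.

SmaI sites (CCCGGG) start at positions 58, 74.
SmaI cuts after base 3 of each site, so after positions 60, 76.
Linear molecule, 2 cuts → 3 fragments:
  1–60 → 60 bp
  61–76 → 16 bp
  77–132 → 56 bp
Sorted largest to smallest: 60, 56, 16 bp.

60, 56, 16 bp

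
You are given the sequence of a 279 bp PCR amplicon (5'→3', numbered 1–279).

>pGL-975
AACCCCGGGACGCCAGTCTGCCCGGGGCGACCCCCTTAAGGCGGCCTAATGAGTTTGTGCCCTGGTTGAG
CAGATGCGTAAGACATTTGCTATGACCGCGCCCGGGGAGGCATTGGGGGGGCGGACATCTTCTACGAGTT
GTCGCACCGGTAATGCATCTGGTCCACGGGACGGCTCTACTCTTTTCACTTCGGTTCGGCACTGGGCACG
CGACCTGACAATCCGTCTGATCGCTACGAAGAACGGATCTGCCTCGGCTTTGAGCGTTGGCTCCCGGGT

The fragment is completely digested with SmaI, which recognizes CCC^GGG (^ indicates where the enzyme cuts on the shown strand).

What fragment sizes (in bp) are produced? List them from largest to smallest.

SmaI sites (CCCGGG) start at positions 4, 21, 101, 273.
SmaI cuts after base 3 of each site, so after positions 6, 23, 103, 275.
Linear molecule, 4 cuts → 5 fragments:
  1–6 → 6 bp
  7–23 → 17 bp
  24–103 → 80 bp
  104–275 → 172 bp
  276–279 → 4 bp
Sorted largest to smallest: 172, 80, 17, 6, 4 bp.

172, 80, 17, 6, 4 bp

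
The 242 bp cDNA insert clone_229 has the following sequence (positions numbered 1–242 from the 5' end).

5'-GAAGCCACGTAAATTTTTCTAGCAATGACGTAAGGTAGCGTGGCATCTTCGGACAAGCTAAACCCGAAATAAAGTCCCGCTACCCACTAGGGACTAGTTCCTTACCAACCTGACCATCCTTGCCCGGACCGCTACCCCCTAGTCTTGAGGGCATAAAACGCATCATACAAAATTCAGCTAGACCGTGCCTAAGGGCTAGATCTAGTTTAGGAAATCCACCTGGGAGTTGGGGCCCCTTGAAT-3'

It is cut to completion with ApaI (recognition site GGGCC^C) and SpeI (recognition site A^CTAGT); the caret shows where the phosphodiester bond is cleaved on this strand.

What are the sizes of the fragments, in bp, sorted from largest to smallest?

141, 93, 8 bp

The ApaI site (GGGCCC) starts at position 230.
ApaI cuts after base 5 of each site (before the last base), so after position 234.
The SpeI site (ACTAGT) starts at position 93.
SpeI cuts after the first base of each site, so after position 93.
Combined cut positions: 93, 234.
Linear molecule, 2 cuts → 3 fragments:
  1–93 → 93 bp
  94–234 → 141 bp
  235–242 → 8 bp
Sorted largest to smallest: 141, 93, 8 bp.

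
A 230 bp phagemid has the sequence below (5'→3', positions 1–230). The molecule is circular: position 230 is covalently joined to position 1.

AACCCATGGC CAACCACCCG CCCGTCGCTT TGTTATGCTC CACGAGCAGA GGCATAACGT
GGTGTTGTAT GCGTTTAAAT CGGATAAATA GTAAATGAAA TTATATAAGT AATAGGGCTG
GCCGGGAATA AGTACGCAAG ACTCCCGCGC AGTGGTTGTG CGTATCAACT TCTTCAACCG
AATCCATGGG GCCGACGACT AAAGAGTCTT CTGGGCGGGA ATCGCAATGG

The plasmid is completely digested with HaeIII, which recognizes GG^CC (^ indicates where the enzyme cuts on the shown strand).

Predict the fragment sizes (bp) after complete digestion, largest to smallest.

HaeIII sites (GGCC) start at positions 8, 120, 190.
HaeIII cuts after base 2 of each site, so after positions 9, 121, 191.
Circular molecule, 3 cuts → 3 fragments:
  10–121 → 112 bp
  122–191 → 70 bp
  192–230 then 1–9 → 39 + 9 = 48 bp
Sorted largest to smallest: 112, 70, 48 bp.

112, 70, 48 bp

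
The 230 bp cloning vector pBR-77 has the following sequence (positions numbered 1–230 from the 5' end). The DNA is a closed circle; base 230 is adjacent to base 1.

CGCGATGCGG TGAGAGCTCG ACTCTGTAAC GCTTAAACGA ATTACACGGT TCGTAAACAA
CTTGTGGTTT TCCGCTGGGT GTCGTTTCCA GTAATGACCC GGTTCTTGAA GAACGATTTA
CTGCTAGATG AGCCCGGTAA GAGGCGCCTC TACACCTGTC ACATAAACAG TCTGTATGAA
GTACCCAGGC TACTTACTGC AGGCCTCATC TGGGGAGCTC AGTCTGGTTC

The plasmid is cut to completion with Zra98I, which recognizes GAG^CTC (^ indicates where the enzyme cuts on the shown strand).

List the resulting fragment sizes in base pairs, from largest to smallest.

201, 29 bp

Zra98I sites (GAGCTC) start at positions 14, 215.
Zra98I cuts after base 3 of each site, so after positions 16, 217.
Circular molecule, 2 cuts → 2 fragments:
  17–217 → 201 bp
  218–230 then 1–16 → 13 + 16 = 29 bp
Sorted largest to smallest: 201, 29 bp.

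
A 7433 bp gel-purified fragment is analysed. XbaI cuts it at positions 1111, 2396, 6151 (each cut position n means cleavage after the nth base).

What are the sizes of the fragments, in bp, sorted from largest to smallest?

Linear molecule, 3 cuts → 4 fragments:
  1111 − 0 = 1111 bp
  2396 − 1111 = 1285 bp
  6151 − 2396 = 3755 bp
  7433 − 6151 = 1282 bp
Sorted largest to smallest: 3755, 1285, 1282, 1111 bp.

3755, 1285, 1282, 1111 bp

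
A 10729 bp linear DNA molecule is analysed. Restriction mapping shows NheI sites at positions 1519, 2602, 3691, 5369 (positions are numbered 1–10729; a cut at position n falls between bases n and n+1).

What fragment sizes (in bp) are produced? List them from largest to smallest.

5360, 1678, 1519, 1089, 1083 bp

Linear molecule, 4 cuts → 5 fragments:
  1519 − 0 = 1519 bp
  2602 − 1519 = 1083 bp
  3691 − 2602 = 1089 bp
  5369 − 3691 = 1678 bp
  10729 − 5369 = 5360 bp
Sorted largest to smallest: 5360, 1678, 1519, 1089, 1083 bp.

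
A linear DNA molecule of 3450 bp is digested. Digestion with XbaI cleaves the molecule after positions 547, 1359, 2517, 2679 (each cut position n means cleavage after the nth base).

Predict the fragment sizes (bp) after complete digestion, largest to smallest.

Linear molecule, 4 cuts → 5 fragments:
  547 − 0 = 547 bp
  1359 − 547 = 812 bp
  2517 − 1359 = 1158 bp
  2679 − 2517 = 162 bp
  3450 − 2679 = 771 bp
Sorted largest to smallest: 1158, 812, 771, 547, 162 bp.

1158, 812, 771, 547, 162 bp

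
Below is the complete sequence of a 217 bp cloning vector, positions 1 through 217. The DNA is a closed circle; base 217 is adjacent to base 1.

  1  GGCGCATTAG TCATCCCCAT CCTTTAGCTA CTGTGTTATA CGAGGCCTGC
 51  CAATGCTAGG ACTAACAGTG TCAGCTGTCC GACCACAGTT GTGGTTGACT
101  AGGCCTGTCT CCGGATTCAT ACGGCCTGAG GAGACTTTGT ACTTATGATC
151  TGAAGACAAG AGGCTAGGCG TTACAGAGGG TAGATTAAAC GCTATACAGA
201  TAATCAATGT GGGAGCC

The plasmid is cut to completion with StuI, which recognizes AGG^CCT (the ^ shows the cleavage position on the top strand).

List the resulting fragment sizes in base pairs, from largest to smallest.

159, 58 bp

StuI sites (AGGCCT) start at positions 43, 101.
StuI cuts after base 3 of each site, so after positions 45, 103.
Circular molecule, 2 cuts → 2 fragments:
  46–103 → 58 bp
  104–217 then 1–45 → 114 + 45 = 159 bp
Sorted largest to smallest: 159, 58 bp.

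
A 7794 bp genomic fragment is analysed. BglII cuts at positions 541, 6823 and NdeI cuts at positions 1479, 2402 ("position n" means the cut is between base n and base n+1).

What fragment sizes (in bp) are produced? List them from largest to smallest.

Combined cut positions (sorted): 541, 1479, 2402, 6823.
Linear molecule, 4 cuts → 5 fragments:
  541 − 0 = 541 bp
  1479 − 541 = 938 bp
  2402 − 1479 = 923 bp
  6823 − 2402 = 4421 bp
  7794 − 6823 = 971 bp
Sorted largest to smallest: 4421, 971, 938, 923, 541 bp.

4421, 971, 938, 923, 541 bp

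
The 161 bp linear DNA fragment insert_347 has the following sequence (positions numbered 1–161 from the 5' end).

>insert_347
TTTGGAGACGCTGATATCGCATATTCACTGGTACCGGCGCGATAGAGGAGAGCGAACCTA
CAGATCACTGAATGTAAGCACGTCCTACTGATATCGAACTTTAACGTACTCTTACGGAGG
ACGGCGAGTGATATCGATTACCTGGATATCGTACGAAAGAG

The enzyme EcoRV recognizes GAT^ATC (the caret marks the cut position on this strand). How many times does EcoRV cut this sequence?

4

GATATC occurs starting at positions 13, 90, 130, 145.
EcoRV cuts at 4 sites.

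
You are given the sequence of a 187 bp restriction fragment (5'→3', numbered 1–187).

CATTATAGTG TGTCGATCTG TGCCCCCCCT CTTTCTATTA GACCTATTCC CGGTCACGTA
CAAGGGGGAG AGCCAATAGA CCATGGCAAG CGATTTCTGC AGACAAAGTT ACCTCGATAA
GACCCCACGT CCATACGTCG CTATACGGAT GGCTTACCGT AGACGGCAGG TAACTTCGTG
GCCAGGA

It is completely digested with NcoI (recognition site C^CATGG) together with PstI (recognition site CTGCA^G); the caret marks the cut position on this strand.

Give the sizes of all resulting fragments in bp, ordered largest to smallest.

The NcoI site (CCATGG) starts at position 81.
NcoI cuts after the first base of each site, so after position 81.
The PstI site (CTGCAG) starts at position 97.
PstI cuts after base 5 of each site (before the last base), so after position 101.
Combined cut positions: 81, 101.
Linear molecule, 2 cuts → 3 fragments:
  1–81 → 81 bp
  82–101 → 20 bp
  102–187 → 86 bp
Sorted largest to smallest: 86, 81, 20 bp.

86, 81, 20 bp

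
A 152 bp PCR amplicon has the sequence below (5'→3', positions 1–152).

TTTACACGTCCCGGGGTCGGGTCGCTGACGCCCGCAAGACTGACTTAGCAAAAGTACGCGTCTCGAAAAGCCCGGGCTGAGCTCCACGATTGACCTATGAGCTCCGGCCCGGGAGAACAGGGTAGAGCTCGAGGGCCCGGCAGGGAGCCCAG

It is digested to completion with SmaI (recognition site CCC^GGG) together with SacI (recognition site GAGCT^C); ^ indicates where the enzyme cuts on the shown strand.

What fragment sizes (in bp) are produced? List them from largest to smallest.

61, 23, 20, 19, 12, 10, 7 bp

SmaI sites (CCCGGG) start at positions 10, 71, 108.
SmaI cuts after base 3 of each site, so after positions 12, 73, 110.
SacI sites (GAGCTC) start at positions 79, 99, 125.
SacI cuts after base 5 of each site (before the last base), so after positions 83, 103, 129.
Combined cut positions: 12, 73, 83, 103, 110, 129.
Linear molecule, 6 cuts → 7 fragments:
  1–12 → 12 bp
  13–73 → 61 bp
  74–83 → 10 bp
  84–103 → 20 bp
  104–110 → 7 bp
  111–129 → 19 bp
  130–152 → 23 bp
Sorted largest to smallest: 61, 23, 20, 19, 12, 10, 7 bp.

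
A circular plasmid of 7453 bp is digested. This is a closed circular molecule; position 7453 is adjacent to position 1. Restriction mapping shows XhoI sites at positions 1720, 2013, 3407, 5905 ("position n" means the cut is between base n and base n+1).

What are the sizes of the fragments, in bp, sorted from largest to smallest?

Circular molecule, 4 cuts → 4 fragments:
  2013 − 1720 = 293 bp
  3407 − 2013 = 1394 bp
  5905 − 3407 = 2498 bp
  wrap: 7453 − 5905 + 1720 = 3268 bp
Sorted largest to smallest: 3268, 2498, 1394, 293 bp.

3268, 2498, 1394, 293 bp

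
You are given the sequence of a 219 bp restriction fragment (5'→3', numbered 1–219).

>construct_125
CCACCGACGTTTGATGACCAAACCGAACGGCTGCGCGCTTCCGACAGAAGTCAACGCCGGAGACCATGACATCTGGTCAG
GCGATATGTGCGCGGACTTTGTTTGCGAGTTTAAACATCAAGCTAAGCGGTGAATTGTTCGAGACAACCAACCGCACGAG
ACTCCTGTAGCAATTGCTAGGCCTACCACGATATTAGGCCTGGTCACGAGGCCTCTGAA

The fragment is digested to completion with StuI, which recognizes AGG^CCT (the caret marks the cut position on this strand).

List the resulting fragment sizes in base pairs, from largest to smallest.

181, 17, 13, 8 bp

StuI sites (AGGCCT) start at positions 179, 196, 209.
StuI cuts after base 3 of each site, so after positions 181, 198, 211.
Linear molecule, 3 cuts → 4 fragments:
  1–181 → 181 bp
  182–198 → 17 bp
  199–211 → 13 bp
  212–219 → 8 bp
Sorted largest to smallest: 181, 17, 13, 8 bp.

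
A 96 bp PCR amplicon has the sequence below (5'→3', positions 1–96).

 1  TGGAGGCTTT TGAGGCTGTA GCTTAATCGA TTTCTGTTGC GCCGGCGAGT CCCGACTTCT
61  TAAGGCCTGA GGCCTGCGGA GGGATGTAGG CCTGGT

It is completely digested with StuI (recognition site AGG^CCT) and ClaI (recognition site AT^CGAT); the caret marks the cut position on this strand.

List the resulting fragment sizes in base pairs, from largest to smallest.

38, 27, 18, 7, 6 bp

StuI sites (AGGCCT) start at positions 63, 70, 88.
StuI cuts after base 3 of each site, so after positions 65, 72, 90.
The ClaI site (ATCGAT) starts at position 26.
ClaI cuts after base 2 of each site, so after position 27.
Combined cut positions: 27, 65, 72, 90.
Linear molecule, 4 cuts → 5 fragments:
  1–27 → 27 bp
  28–65 → 38 bp
  66–72 → 7 bp
  73–90 → 18 bp
  91–96 → 6 bp
Sorted largest to smallest: 38, 27, 18, 7, 6 bp.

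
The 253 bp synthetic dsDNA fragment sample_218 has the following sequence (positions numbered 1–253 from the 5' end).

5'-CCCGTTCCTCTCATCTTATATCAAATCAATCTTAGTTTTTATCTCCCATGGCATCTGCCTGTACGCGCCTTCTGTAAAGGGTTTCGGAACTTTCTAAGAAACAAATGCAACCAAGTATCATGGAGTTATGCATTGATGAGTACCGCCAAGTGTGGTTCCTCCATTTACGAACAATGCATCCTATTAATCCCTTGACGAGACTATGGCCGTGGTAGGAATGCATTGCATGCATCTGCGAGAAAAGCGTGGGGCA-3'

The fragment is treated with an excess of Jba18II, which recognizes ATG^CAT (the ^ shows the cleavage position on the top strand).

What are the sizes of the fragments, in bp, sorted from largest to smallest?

Jba18II sites (ATGCAT) start at positions 128, 174, 218, 227.
Jba18II cuts after base 3 of each site, so after positions 130, 176, 220, 229.
Linear molecule, 4 cuts → 5 fragments:
  1–130 → 130 bp
  131–176 → 46 bp
  177–220 → 44 bp
  221–229 → 9 bp
  230–253 → 24 bp
Sorted largest to smallest: 130, 46, 44, 24, 9 bp.

130, 46, 44, 24, 9 bp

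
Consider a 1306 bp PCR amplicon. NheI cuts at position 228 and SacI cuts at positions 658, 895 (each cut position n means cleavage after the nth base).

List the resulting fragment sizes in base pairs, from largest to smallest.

Combined cut positions (sorted): 228, 658, 895.
Linear molecule, 3 cuts → 4 fragments:
  228 − 0 = 228 bp
  658 − 228 = 430 bp
  895 − 658 = 237 bp
  1306 − 895 = 411 bp
Sorted largest to smallest: 430, 411, 237, 228 bp.

430, 411, 237, 228 bp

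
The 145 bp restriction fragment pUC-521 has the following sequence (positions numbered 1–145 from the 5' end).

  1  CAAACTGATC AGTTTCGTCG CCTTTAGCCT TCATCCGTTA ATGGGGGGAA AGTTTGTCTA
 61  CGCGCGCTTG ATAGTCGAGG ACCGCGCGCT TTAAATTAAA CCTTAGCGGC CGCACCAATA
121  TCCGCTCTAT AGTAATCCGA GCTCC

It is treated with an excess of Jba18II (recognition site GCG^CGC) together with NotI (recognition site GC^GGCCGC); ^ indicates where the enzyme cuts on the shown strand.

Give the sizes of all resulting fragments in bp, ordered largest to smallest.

Jba18II sites (GCGCGC) start at positions 62, 84.
Jba18II cuts after base 3 of each site, so after positions 64, 86.
The NotI site (GCGGCCGC) starts at position 106.
NotI cuts after base 2 of each site, so after position 107.
Combined cut positions: 64, 86, 107.
Linear molecule, 3 cuts → 4 fragments:
  1–64 → 64 bp
  65–86 → 22 bp
  87–107 → 21 bp
  108–145 → 38 bp
Sorted largest to smallest: 64, 38, 22, 21 bp.

64, 38, 22, 21 bp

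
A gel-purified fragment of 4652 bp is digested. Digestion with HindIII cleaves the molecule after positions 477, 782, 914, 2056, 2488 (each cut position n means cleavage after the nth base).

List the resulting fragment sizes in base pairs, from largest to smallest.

Linear molecule, 5 cuts → 6 fragments:
  477 − 0 = 477 bp
  782 − 477 = 305 bp
  914 − 782 = 132 bp
  2056 − 914 = 1142 bp
  2488 − 2056 = 432 bp
  4652 − 2488 = 2164 bp
Sorted largest to smallest: 2164, 1142, 477, 432, 305, 132 bp.

2164, 1142, 477, 432, 305, 132 bp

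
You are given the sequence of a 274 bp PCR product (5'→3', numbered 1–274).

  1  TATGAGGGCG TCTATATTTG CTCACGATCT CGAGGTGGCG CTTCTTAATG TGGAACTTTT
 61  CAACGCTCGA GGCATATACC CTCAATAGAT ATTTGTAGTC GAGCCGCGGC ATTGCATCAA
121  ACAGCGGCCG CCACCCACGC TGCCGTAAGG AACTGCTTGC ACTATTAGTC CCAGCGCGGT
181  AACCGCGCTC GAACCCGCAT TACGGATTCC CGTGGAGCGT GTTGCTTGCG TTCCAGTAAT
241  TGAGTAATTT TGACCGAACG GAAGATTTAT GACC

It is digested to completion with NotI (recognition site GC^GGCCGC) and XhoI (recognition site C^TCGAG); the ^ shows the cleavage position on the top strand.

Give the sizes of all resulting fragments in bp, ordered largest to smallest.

The NotI site (GCGGCCGC) starts at position 124.
NotI cuts after base 2 of each site, so after position 125.
XhoI sites (CTCGAG) start at positions 29, 66.
XhoI cuts after the first base of each site, so after positions 29, 66.
Combined cut positions: 29, 66, 125.
Linear molecule, 3 cuts → 4 fragments:
  1–29 → 29 bp
  30–66 → 37 bp
  67–125 → 59 bp
  126–274 → 149 bp
Sorted largest to smallest: 149, 59, 37, 29 bp.

149, 59, 37, 29 bp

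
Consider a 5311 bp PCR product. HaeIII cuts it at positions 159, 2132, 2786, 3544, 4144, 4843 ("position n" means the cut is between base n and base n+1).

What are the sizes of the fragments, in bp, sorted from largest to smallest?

Linear molecule, 6 cuts → 7 fragments:
  159 − 0 = 159 bp
  2132 − 159 = 1973 bp
  2786 − 2132 = 654 bp
  3544 − 2786 = 758 bp
  4144 − 3544 = 600 bp
  4843 − 4144 = 699 bp
  5311 − 4843 = 468 bp
Sorted largest to smallest: 1973, 758, 699, 654, 600, 468, 159 bp.

1973, 758, 699, 654, 600, 468, 159 bp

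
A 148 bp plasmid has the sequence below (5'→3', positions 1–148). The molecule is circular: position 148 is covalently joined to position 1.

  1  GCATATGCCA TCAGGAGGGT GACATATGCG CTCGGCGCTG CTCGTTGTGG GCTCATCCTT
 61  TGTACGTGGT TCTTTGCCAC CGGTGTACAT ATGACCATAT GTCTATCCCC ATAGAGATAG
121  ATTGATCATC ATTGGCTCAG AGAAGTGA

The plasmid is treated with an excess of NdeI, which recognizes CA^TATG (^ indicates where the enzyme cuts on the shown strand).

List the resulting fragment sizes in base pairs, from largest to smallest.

65, 54, 21, 8 bp

NdeI sites (CATATG) start at positions 2, 23, 88, 96.
NdeI cuts after base 2 of each site, so after positions 3, 24, 89, 97.
Circular molecule, 4 cuts → 4 fragments:
  4–24 → 21 bp
  25–89 → 65 bp
  90–97 → 8 bp
  98–148 then 1–3 → 51 + 3 = 54 bp
Sorted largest to smallest: 65, 54, 21, 8 bp.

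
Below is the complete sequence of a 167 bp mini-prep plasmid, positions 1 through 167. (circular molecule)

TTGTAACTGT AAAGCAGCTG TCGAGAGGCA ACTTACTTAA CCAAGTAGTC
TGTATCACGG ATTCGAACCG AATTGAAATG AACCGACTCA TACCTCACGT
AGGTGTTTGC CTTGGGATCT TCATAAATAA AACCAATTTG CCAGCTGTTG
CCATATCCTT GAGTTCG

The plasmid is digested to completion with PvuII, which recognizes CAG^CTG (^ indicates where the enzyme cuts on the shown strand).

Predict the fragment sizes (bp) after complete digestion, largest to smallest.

PvuII sites (CAGCTG) start at positions 15, 142.
PvuII cuts after base 3 of each site, so after positions 17, 144.
Circular molecule, 2 cuts → 2 fragments:
  18–144 → 127 bp
  145–167 then 1–17 → 23 + 17 = 40 bp
Sorted largest to smallest: 127, 40 bp.

127, 40 bp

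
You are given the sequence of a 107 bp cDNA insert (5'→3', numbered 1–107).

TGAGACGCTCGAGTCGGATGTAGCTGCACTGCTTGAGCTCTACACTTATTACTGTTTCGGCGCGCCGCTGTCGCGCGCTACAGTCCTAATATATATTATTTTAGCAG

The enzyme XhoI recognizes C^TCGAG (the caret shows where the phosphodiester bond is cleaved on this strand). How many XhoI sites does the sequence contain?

CTCGAG occurs starting at position 8.
XhoI cuts at 1 site.

1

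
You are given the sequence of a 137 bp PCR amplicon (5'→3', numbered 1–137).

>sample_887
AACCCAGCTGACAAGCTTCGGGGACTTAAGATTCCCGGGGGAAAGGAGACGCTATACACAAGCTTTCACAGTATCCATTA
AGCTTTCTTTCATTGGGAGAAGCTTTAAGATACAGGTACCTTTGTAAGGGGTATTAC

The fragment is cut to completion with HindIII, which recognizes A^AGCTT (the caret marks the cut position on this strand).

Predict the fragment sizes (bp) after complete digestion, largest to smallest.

HindIII sites (AAGCTT) start at positions 13, 60, 80, 100.
HindIII cuts after the first base of each site, so after positions 13, 60, 80, 100.
Linear molecule, 4 cuts → 5 fragments:
  1–13 → 13 bp
  14–60 → 47 bp
  61–80 → 20 bp
  81–100 → 20 bp
  101–137 → 37 bp
Sorted largest to smallest: 47, 37, 20, 20, 13 bp.

47, 37, 20, 20, 13 bp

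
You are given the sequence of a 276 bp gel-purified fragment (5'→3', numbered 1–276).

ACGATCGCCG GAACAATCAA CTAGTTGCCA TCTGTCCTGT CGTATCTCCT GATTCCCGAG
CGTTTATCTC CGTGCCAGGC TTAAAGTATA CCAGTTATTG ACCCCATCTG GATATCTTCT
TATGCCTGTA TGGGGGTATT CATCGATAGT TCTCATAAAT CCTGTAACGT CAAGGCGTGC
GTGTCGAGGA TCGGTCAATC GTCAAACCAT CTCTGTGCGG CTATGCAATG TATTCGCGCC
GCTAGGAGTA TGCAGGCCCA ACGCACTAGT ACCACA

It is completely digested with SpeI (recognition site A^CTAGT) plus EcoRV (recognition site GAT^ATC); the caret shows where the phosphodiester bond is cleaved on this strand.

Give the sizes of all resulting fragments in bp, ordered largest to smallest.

152, 93, 20, 11 bp

SpeI sites (ACTAGT) start at positions 20, 265.
SpeI cuts after the first base of each site, so after positions 20, 265.
The EcoRV site (GATATC) starts at position 111.
EcoRV cuts after base 3 of each site, so after position 113.
Combined cut positions: 20, 113, 265.
Linear molecule, 3 cuts → 4 fragments:
  1–20 → 20 bp
  21–113 → 93 bp
  114–265 → 152 bp
  266–276 → 11 bp
Sorted largest to smallest: 152, 93, 20, 11 bp.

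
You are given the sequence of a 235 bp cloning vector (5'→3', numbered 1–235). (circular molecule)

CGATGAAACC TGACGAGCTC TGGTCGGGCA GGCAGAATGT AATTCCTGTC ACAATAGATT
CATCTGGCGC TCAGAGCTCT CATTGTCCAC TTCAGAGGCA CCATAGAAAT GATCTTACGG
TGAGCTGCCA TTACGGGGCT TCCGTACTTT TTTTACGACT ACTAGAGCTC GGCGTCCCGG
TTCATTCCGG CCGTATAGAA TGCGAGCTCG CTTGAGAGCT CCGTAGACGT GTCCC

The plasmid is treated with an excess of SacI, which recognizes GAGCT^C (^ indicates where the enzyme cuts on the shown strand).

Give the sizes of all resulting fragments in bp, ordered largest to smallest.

91, 59, 39, 34, 12 bp

SacI sites (GAGCTC) start at positions 15, 74, 165, 204, 216.
SacI cuts after base 5 of each site (before the last base), so after positions 19, 78, 169, 208, 220.
Circular molecule, 5 cuts → 5 fragments:
  20–78 → 59 bp
  79–169 → 91 bp
  170–208 → 39 bp
  209–220 → 12 bp
  221–235 then 1–19 → 15 + 19 = 34 bp
Sorted largest to smallest: 91, 59, 39, 34, 12 bp.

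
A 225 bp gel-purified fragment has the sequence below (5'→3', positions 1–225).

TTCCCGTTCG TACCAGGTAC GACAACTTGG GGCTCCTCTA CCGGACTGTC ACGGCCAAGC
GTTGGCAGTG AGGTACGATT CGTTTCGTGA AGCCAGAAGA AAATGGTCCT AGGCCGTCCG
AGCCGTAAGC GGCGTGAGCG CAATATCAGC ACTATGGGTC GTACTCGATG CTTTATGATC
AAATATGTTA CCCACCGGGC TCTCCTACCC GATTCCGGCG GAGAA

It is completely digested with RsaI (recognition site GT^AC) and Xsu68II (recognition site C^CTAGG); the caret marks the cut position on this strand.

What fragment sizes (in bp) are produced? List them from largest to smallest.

RsaI sites (GTAC) start at positions 10, 17, 73, 161.
RsaI cuts after base 2 of each site, so after positions 11, 18, 74, 162.
The Xsu68II site (CCTAGG) starts at position 108.
Xsu68II cuts after the first base of each site, so after position 108.
Combined cut positions: 11, 18, 74, 108, 162.
Linear molecule, 5 cuts → 6 fragments:
  1–11 → 11 bp
  12–18 → 7 bp
  19–74 → 56 bp
  75–108 → 34 bp
  109–162 → 54 bp
  163–225 → 63 bp
Sorted largest to smallest: 63, 56, 54, 34, 11, 7 bp.

63, 56, 54, 34, 11, 7 bp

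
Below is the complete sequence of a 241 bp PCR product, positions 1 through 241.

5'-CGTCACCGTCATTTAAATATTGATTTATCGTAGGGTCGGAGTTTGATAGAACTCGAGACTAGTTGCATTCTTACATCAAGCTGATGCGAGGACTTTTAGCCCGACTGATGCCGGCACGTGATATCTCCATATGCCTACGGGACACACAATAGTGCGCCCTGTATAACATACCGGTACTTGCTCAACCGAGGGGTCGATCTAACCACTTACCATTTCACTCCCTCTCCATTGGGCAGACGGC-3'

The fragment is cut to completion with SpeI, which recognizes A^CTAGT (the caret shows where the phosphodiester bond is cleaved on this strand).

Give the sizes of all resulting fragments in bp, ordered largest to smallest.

The SpeI site (ACTAGT) starts at position 58.
SpeI cuts after the first base of each site, so after position 58.
Linear molecule, 1 cut → 2 fragments:
  1–58 → 58 bp
  59–241 → 183 bp
Sorted largest to smallest: 183, 58 bp.

183, 58 bp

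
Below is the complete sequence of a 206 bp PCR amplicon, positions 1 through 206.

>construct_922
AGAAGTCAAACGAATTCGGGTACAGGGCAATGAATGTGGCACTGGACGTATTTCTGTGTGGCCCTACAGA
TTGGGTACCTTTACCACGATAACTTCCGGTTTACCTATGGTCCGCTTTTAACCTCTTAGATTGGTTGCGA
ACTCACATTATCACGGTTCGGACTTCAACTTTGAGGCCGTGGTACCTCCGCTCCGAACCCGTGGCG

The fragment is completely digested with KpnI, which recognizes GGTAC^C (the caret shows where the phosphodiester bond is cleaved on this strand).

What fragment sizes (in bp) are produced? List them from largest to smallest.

107, 78, 21 bp

KpnI sites (GGTACC) start at positions 74, 181.
KpnI cuts after base 5 of each site (before the last base), so after positions 78, 185.
Linear molecule, 2 cuts → 3 fragments:
  1–78 → 78 bp
  79–185 → 107 bp
  186–206 → 21 bp
Sorted largest to smallest: 107, 78, 21 bp.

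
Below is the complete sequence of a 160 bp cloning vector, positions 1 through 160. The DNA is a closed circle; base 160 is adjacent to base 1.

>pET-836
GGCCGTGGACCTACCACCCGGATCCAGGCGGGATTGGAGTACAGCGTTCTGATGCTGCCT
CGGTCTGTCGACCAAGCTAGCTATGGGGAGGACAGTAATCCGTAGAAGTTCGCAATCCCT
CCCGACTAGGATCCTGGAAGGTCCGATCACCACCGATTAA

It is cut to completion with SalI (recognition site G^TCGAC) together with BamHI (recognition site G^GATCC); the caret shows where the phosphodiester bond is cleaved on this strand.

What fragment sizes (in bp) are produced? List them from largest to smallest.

The SalI site (GTCGAC) starts at position 67.
SalI cuts after the first base of each site, so after position 67.
BamHI sites (GGATCC) start at positions 20, 129.
BamHI cuts after the first base of each site, so after positions 20, 129.
Combined cut positions: 20, 67, 129.
Circular molecule, 3 cuts → 3 fragments:
  21–67 → 47 bp
  68–129 → 62 bp
  130–160 then 1–20 → 31 + 20 = 51 bp
Sorted largest to smallest: 62, 51, 47 bp.

62, 51, 47 bp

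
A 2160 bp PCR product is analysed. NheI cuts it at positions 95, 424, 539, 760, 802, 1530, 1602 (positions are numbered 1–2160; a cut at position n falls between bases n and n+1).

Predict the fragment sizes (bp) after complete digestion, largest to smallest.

728, 558, 329, 221, 115, 95, 72, 42 bp

Linear molecule, 7 cuts → 8 fragments:
  95 − 0 = 95 bp
  424 − 95 = 329 bp
  539 − 424 = 115 bp
  760 − 539 = 221 bp
  802 − 760 = 42 bp
  1530 − 802 = 728 bp
  1602 − 1530 = 72 bp
  2160 − 1602 = 558 bp
Sorted largest to smallest: 728, 558, 329, 221, 115, 95, 72, 42 bp.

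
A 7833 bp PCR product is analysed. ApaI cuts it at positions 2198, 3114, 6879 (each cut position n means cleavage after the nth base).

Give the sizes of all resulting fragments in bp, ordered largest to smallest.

3765, 2198, 954, 916 bp

Linear molecule, 3 cuts → 4 fragments:
  2198 − 0 = 2198 bp
  3114 − 2198 = 916 bp
  6879 − 3114 = 3765 bp
  7833 − 6879 = 954 bp
Sorted largest to smallest: 3765, 2198, 954, 916 bp.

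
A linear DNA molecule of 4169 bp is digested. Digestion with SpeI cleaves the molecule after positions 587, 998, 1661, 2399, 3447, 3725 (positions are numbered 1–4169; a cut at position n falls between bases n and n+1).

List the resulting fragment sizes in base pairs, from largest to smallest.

Linear molecule, 6 cuts → 7 fragments:
  587 − 0 = 587 bp
  998 − 587 = 411 bp
  1661 − 998 = 663 bp
  2399 − 1661 = 738 bp
  3447 − 2399 = 1048 bp
  3725 − 3447 = 278 bp
  4169 − 3725 = 444 bp
Sorted largest to smallest: 1048, 738, 663, 587, 444, 411, 278 bp.

1048, 738, 663, 587, 444, 411, 278 bp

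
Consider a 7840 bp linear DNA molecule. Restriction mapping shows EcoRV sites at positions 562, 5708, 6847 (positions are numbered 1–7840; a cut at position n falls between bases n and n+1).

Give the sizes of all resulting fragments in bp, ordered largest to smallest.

5146, 1139, 993, 562 bp

Linear molecule, 3 cuts → 4 fragments:
  562 − 0 = 562 bp
  5708 − 562 = 5146 bp
  6847 − 5708 = 1139 bp
  7840 − 6847 = 993 bp
Sorted largest to smallest: 5146, 1139, 993, 562 bp.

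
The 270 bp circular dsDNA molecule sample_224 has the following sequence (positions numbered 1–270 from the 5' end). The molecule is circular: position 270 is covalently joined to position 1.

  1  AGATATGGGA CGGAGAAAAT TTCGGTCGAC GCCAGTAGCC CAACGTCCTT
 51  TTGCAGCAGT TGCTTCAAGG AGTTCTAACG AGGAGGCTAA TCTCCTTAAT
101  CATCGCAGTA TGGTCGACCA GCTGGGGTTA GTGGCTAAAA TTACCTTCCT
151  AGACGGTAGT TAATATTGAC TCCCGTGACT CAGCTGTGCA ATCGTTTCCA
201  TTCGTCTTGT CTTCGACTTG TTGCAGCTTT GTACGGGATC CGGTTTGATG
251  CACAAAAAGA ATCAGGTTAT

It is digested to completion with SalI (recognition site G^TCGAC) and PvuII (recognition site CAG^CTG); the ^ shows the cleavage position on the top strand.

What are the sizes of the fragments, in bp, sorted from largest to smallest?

SalI sites (GTCGAC) start at positions 25, 113.
SalI cuts after the first base of each site, so after positions 25, 113.
PvuII sites (CAGCTG) start at positions 119, 181.
PvuII cuts after base 3 of each site, so after positions 121, 183.
Combined cut positions: 25, 113, 121, 183.
Circular molecule, 4 cuts → 4 fragments:
  26–113 → 88 bp
  114–121 → 8 bp
  122–183 → 62 bp
  184–270 then 1–25 → 87 + 25 = 112 bp
Sorted largest to smallest: 112, 88, 62, 8 bp.

112, 88, 62, 8 bp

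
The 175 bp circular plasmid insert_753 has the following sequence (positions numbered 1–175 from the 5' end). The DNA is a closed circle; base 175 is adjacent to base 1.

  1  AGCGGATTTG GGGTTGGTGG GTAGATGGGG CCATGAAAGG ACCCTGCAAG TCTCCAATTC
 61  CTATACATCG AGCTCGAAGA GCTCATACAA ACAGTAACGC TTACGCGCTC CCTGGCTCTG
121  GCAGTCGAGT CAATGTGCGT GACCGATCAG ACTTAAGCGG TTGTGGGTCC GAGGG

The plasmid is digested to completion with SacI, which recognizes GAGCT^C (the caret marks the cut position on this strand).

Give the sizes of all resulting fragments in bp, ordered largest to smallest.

166, 9 bp

SacI sites (GAGCTC) start at positions 70, 79.
SacI cuts after base 5 of each site (before the last base), so after positions 74, 83.
Circular molecule, 2 cuts → 2 fragments:
  75–83 → 9 bp
  84–175 then 1–74 → 92 + 74 = 166 bp
Sorted largest to smallest: 166, 9 bp.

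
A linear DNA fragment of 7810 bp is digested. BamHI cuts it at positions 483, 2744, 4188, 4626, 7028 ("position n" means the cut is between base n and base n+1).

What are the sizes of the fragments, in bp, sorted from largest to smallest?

2402, 2261, 1444, 782, 483, 438 bp

Linear molecule, 5 cuts → 6 fragments:
  483 − 0 = 483 bp
  2744 − 483 = 2261 bp
  4188 − 2744 = 1444 bp
  4626 − 4188 = 438 bp
  7028 − 4626 = 2402 bp
  7810 − 7028 = 782 bp
Sorted largest to smallest: 2402, 2261, 1444, 782, 483, 438 bp.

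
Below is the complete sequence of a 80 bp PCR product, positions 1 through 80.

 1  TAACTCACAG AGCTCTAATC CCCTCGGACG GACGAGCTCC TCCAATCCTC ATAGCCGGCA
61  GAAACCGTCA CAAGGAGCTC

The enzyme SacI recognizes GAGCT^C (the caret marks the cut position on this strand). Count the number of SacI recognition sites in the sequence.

GAGCTC occurs starting at positions 10, 34, 75.
SacI cuts at 3 sites.

3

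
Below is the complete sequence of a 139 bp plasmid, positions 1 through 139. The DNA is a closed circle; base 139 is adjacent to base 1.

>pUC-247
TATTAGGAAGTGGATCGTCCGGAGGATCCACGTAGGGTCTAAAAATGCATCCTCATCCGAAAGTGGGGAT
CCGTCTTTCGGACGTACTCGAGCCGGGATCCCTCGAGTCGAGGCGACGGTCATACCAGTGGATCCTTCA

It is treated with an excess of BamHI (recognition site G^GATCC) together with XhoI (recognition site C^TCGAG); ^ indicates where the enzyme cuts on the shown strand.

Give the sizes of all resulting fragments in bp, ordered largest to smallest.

43, 33, 28, 20, 9, 6 bp

BamHI sites (GGATCC) start at positions 24, 67, 96, 130.
BamHI cuts after the first base of each site, so after positions 24, 67, 96, 130.
XhoI sites (CTCGAG) start at positions 87, 102.
XhoI cuts after the first base of each site, so after positions 87, 102.
Combined cut positions: 24, 67, 87, 96, 102, 130.
Circular molecule, 6 cuts → 6 fragments:
  25–67 → 43 bp
  68–87 → 20 bp
  88–96 → 9 bp
  97–102 → 6 bp
  103–130 → 28 bp
  131–139 then 1–24 → 9 + 24 = 33 bp
Sorted largest to smallest: 43, 33, 28, 20, 9, 6 bp.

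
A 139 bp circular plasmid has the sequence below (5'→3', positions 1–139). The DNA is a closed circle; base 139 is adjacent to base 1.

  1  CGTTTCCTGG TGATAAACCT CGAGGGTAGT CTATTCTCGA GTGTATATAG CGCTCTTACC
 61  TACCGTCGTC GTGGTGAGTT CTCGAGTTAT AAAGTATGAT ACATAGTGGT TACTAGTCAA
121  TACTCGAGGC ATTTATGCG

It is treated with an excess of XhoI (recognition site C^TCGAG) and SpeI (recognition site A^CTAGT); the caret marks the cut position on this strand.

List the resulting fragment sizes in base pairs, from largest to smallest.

XhoI sites (CTCGAG) start at positions 19, 36, 81, 123.
XhoI cuts after the first base of each site, so after positions 19, 36, 81, 123.
The SpeI site (ACTAGT) starts at position 112.
SpeI cuts after the first base of each site, so after position 112.
Combined cut positions: 19, 36, 81, 112, 123.
Circular molecule, 5 cuts → 5 fragments:
  20–36 → 17 bp
  37–81 → 45 bp
  82–112 → 31 bp
  113–123 → 11 bp
  124–139 then 1–19 → 16 + 19 = 35 bp
Sorted largest to smallest: 45, 35, 31, 17, 11 bp.

45, 35, 31, 17, 11 bp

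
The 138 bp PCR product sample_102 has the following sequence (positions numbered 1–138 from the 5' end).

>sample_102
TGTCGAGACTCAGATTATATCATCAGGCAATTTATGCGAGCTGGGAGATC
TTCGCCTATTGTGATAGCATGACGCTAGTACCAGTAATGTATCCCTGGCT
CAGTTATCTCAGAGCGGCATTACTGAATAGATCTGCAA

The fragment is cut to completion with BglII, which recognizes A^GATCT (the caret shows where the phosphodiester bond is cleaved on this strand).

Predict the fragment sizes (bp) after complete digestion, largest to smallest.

83, 46, 9 bp

BglII sites (AGATCT) start at positions 46, 129.
BglII cuts after the first base of each site, so after positions 46, 129.
Linear molecule, 2 cuts → 3 fragments:
  1–46 → 46 bp
  47–129 → 83 bp
  130–138 → 9 bp
Sorted largest to smallest: 83, 46, 9 bp.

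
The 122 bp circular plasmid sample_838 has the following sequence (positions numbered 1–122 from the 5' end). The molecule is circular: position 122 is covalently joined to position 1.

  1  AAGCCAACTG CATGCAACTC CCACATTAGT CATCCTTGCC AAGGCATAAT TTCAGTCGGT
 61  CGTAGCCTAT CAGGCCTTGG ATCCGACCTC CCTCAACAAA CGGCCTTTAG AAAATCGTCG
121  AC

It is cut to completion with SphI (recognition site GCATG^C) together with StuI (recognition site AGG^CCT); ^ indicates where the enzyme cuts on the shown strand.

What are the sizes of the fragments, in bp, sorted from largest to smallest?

The SphI site (GCATGC) starts at position 10.
SphI cuts after base 5 of each site (before the last base), so after position 14.
The StuI site (AGGCCT) starts at position 72.
StuI cuts after base 3 of each site, so after position 74.
Combined cut positions: 14, 74.
Circular molecule, 2 cuts → 2 fragments:
  15–74 → 60 bp
  75–122 then 1–14 → 48 + 14 = 62 bp
Sorted largest to smallest: 62, 60 bp.

62, 60 bp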